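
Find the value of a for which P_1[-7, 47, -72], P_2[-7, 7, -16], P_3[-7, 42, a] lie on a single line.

Direction P_1P_2 = (0, -40, 56). From the y-coordinate of P_3, the parameter along the line is τ = (42 − 47)/(-40) = 1/8.
Then a = (-72) + 1/8·(56) = -65.

-65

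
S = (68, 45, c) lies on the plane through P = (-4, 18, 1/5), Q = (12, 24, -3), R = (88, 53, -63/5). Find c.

-71/5

The plane through P, Q, R has equation (176/5)x − (448/5)y + 8z = -1752.
Substituting S: (8)c + (-8192/5) = -1752, so c = -71/5.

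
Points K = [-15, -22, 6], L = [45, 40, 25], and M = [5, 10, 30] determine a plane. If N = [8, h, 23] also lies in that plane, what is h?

The plane through K, L, M has equation 880x − 1060y + 680z = 14200.
Substituting N: (-1060)h + (22680) = 14200, so h = 8.

8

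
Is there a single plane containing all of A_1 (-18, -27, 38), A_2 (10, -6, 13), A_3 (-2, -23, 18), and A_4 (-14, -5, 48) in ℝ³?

A normal to the plane through A_1, A_2, A_3 is n = A_1A_2 × A_1A_3 = (-320, 160, -224).
The plane has equation n·P = -7072. For A_4: n·A_4 = -7072.
Equal, so A_4 lies in the plane and all four are coplanar.

Yes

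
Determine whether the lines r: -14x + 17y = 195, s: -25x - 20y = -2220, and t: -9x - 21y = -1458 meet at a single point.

Intersecting r and s: solving the 2×2 system gives (x, y) = (48, 51).
Substitute into t: (-9)(48) + (-21)(51) = -1503.
But t requires -1458 ≠ -1503, so the three lines have no common point.

No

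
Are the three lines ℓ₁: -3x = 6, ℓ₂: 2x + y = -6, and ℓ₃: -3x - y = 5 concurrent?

No

The three lines meet at one point iff the augmented coefficient matrix [aᵢ bᵢ cᵢ] has rank < 3, i.e. its determinant vanishes.
Here the determinant is 9.
Nonzero, so no common point exists.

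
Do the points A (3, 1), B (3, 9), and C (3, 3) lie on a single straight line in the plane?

Yes

AB = (0, 8), AC = (0, 2).
Twice the signed area of △ABC is (0)(2) − (8)(0) = 0.
The triangle is degenerate (zero area), so the points are collinear.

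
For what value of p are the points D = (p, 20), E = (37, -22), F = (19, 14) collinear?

16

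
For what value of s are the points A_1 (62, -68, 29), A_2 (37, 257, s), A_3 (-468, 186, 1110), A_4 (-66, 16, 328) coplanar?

Normal to plane A_1A_3A_4: n = (-14858, 20102, -12008); plane equation n·P = -2636364.
Requiring n·A_2 = -2636364: (-12008)s + (4616468) = -2636364.
So s = 604.

604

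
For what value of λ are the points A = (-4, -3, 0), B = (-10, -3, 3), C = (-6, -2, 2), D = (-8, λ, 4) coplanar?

-1

Coplanarity ⇔ det[AB; AC; AD] = 0.
Expanding, this is linear in λ: (6)λ + (6) = 0.
So λ = -1.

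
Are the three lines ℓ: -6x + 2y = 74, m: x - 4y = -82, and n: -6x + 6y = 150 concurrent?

Yes

Lines aᵢx + bᵢy = cᵢ with pairwise distinct directions are concurrent exactly when det[aᵢ bᵢ cᵢ] = 0.
Here the determinant is 0.
It vanishes, so the lines are concurrent at (-6, 19).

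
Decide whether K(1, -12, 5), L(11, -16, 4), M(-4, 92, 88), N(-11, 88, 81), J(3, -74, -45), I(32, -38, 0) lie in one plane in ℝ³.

No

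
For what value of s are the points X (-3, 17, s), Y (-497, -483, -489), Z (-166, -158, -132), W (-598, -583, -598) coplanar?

45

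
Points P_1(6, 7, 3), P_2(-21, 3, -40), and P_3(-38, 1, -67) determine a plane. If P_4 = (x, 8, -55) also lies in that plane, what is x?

-31

The plane through P_1, P_2, P_3 has equation 22x + 2y − 14z = 104.
Substituting P_4: (22)x + (786) = 104, so x = -31.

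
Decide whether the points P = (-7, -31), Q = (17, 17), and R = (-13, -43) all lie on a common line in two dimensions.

Yes

PQ = (24, 48), PR = (-6, -12).
Twice the signed area of △PQR is (24)(-12) − (48)(-6) = 0.
The triangle is degenerate (zero area), so the points are collinear.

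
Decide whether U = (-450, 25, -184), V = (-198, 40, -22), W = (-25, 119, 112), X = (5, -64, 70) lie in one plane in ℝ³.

Yes

A normal to the plane through U, V, W is n = UV × UW = (-10788, -5742, 17313).
The plane has equation n·P = 1525458. For X: n·X = 1525458.
Equal, so X lies in the plane and all four are coplanar.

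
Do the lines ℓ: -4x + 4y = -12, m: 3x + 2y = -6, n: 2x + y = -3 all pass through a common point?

Yes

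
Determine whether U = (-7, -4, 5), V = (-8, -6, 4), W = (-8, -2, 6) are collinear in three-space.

No

UV = (-1, -2, -1), UW = (-1, 2, 1).
Comparing components 3 and 1: (-1)(-1) − (-1)(1) = 2 ≠ 0, so UV and UW are not parallel and the points are not collinear.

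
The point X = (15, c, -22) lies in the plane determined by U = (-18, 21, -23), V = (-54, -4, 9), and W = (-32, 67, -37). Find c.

-20

The plane through U, V, W has equation −1122x − 952y − 2006z = 46342.
Substituting X: (-952)c + (27302) = 46342, so c = -20.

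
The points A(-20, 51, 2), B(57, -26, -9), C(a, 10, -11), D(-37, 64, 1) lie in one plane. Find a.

11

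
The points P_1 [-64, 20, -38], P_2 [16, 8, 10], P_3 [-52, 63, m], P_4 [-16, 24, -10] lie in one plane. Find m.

Normal to plane P_1P_2P_4: n = (-528, 64, 896); plane equation n·P = 1024.
Requiring n·P_3 = 1024: (896)m + (31488) = 1024.
So m = -34.

-34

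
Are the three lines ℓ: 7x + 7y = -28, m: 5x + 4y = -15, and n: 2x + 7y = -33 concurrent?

Yes

Lines aᵢx + bᵢy = cᵢ with pairwise distinct directions are concurrent exactly when det[aᵢ bᵢ cᵢ] = 0.
Here the determinant is 0.
It vanishes, so the lines are concurrent at (1, -5).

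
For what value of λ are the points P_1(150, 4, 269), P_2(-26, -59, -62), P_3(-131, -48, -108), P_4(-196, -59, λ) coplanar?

-192

Coplanarity ⇔ det[P_1P_2; P_1P_3; P_1P_4] = 0.
Expanding, this is linear in λ: (-8551)λ + (-1641792) = 0.
So λ = -192.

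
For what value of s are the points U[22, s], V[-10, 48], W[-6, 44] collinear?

16

The three points are collinear iff det[UV; UW] = 0.
This determinant is linear in s: (4)s + (-64) = 0, so s = 16.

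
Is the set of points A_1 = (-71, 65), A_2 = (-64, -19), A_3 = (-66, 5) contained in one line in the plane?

Yes

A_1A_2 = (7, -84), A_1A_3 = (5, -60).
det[A_1A_2; A_1A_3] = (7)(-60) − (-84)(5) = 0.
The determinant is zero, so the points are collinear.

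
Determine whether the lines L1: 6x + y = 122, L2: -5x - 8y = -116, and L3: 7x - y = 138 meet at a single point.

The three lines meet at one point iff the augmented coefficient matrix [aᵢ bᵢ cᵢ] has rank < 3, i.e. its determinant vanishes.
Here the determinant is 0.
It vanishes, so the lines are concurrent at (20, 2).

Yes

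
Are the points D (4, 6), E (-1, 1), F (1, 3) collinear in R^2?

DE = (-5, -5), DF = (-3, -3).
Checking proportionality: DF = 3/5·DE, so the vectors are parallel and the points are collinear.

Yes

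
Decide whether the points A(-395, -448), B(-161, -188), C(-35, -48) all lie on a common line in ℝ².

Yes

AB = (234, 260), AC = (360, 400).
Twice the signed area of △ABC is (234)(400) − (260)(360) = 0.
The triangle is degenerate (zero area), so the points are collinear.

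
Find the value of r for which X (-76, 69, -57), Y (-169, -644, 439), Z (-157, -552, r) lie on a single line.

Collinearity requires XY × XZ = 0; each component is linear in r.
The x-component gives (-713)r + (267375) = 0, so r = 375.
The remaining components then also vanish.

375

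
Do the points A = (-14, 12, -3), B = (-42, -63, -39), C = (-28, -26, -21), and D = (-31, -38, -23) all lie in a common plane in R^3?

No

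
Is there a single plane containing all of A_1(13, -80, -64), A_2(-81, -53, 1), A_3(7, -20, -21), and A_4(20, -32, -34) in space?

With A_1 as base: A_1A_2 = (-94, 27, 65), A_1A_3 = (-6, 60, 43), A_1A_4 = (7, 48, 30).
A_1A_3 × A_1A_4 = (-264, 481, -708).
A_1A_2 · (A_1A_3 × A_1A_4) = -8217.
Since -8217 ≠ 0, the four points are not coplanar.

No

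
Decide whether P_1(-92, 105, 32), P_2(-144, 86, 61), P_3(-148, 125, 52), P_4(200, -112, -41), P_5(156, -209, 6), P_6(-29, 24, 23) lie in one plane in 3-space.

No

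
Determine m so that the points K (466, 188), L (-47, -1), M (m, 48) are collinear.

Collinearity: (M − K) must be parallel to (L − K) = (-513, -189).
Cross-multiplying the components: (m − 466)·(-189) = (-140)·(-513).
Solving gives m = 86.

86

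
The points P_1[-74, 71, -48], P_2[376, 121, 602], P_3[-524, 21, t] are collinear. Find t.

-698

Collinearity requires P_1P_2 × P_1P_3 = 0; each component is linear in t.
The x-component gives (50)t + (34900) = 0, so t = -698.
The remaining components then also vanish.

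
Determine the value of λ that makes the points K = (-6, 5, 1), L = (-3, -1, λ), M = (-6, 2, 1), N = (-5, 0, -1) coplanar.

Normal to plane KMN: n = (6, 0, 3); plane equation n·P = -33.
Requiring n·L = -33: (3)λ + (-18) = -33.
So λ = -5.

-5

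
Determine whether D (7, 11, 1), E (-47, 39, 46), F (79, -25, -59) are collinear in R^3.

No

DE = (-54, 28, 45), DF = (72, -36, -60).
DE × DF = (-60, 0, -72).
The cross product is nonzero, so the points do not lie on one line.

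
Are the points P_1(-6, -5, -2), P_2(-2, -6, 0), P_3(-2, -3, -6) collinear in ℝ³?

P_1P_2 = (4, -1, 2), P_1P_3 = (4, 2, -4).
Comparing components 3 and 1: (2)(4) − (4)(-4) = 24 ≠ 0, so P_1P_2 and P_1P_3 are not parallel and the points are not collinear.

No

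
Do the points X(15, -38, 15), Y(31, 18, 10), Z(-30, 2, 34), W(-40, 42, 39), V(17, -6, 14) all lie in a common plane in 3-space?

The plane through X, Y, Z has normal n = XY × XZ = (1264, -79, 3160) and equation n·P = 69362.
Checking the remaining points: n·W = 69362, n·V = 66202.
Since n·V = 66202 ≠ 69362, V is off the plane and the points are not all coplanar.

No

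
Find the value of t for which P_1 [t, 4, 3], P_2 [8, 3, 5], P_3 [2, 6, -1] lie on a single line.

6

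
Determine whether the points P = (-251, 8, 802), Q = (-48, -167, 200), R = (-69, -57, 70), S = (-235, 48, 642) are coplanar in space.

The four points are coplanar iff the 3×3 determinant with rows PQ, PR, PS is zero.
Rows: (203, -175, -602), (182, -65, -732), (16, 40, -160).
Expanding along the first row: (203)(39680) − (-175)(-17408) + (-602)(8320) = 0.
Zero determinant ⇒ coplanar.

Yes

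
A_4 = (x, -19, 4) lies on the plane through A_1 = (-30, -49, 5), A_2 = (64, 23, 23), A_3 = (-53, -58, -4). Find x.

The plane through A_1, A_2, A_3 has equation −486x + 432y + 810z = -2538.
Substituting A_4: (-486)x + (-4968) = -2538, so x = -5.

-5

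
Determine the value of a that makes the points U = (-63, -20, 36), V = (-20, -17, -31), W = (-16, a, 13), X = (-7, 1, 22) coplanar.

-5

Normal to plane UVX: n = (1365, -3150, 735); plane equation n·P = 3465.
Requiring n·W = 3465: (-3150)a + (-12285) = 3465.
So a = -5.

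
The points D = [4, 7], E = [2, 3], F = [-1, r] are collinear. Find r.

-3

Collinearity: (F − D) must be parallel to (E − D) = (-2, -4).
Cross-multiplying the components: (r − 7)·(-2) = (-5)·(-4).
Solving gives r = -3.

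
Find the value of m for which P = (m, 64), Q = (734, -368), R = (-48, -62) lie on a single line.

-370

Collinearity: (P − Q) must be parallel to (R − Q) = (-782, 306).
Cross-multiplying the components: (m − 734)·(306) = (432)·(-782).
Solving gives m = -370.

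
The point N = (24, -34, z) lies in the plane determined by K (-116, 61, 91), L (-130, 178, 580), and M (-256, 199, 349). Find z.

26

The plane through K, L, M has equation −37296x − 64848y + 14448z = 1685376.
Substituting N: (14448)z + (1309728) = 1685376, so z = 26.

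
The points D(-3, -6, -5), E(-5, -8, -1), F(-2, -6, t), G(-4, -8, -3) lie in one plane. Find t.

-7

Normal to plane DEG: n = (4, 0, 2); plane equation n·P = -22.
Requiring n·F = -22: (2)t + (-8) = -22.
So t = -7.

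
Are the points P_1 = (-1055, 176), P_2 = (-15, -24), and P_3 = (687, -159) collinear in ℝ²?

P_1P_2 = (1040, -200), P_1P_3 = (1742, -335).
Checking proportionality: P_1P_3 = 67/40·P_1P_2, so the vectors are parallel and the points are collinear.

Yes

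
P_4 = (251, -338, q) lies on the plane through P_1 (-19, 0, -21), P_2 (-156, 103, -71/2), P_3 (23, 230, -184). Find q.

94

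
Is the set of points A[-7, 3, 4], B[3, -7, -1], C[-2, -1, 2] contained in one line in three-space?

No

AB = (10, -10, -5), AC = (5, -4, -2).
Comparing components 3 and 1: (-5)(5) − (10)(-2) = -5 ≠ 0, so AB and AC are not parallel and the points are not collinear.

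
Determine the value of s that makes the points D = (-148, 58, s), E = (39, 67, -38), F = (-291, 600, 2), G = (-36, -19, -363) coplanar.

-517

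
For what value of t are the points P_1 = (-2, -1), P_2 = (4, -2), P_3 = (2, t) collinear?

Collinearity: (P_3 − P_1) must be parallel to (P_2 − P_1) = (6, -1).
Cross-multiplying the components: (t − (-1))·(6) = (4)·(-1).
Solving gives t = -5/3.

-5/3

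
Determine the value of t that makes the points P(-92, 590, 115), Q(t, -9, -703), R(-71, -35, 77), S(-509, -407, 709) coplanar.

Normal to plane PRS: n = (-409136, 3372, -281562); plane equation n·X = 7250362.
Requiring n·Q = 7250362: (-409136)t + (197907738) = 7250362.
So t = 466.

466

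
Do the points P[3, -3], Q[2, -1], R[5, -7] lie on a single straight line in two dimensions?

Yes

PQ = (-1, 2), PR = (2, -4).
det[PQ; PR] = (-1)(-4) − (2)(2) = 0.
The determinant is zero, so the points are collinear.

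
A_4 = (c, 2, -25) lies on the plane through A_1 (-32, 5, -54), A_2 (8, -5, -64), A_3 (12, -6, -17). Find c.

A normal to the plane is n = A_1A_2 × A_1A_3 = (-480, -1920, 0).
A_4 lies in the plane iff n · A_1A_4 = 0.
This gives (-480)c + (-9600) = 0, so c = -20.

-20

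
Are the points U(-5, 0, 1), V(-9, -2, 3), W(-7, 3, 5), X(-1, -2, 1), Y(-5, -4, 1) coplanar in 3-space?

No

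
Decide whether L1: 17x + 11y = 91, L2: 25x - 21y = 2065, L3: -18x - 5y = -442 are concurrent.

No

Intersecting L1 and L2: solving the 2×2 system gives (x, y) = (12313/316, -16415/316).
Substitute into L3: (-18)(12313/316) + (-5)(-16415/316) = -139559/316.
But L3 requires -442 ≠ -139559/316, so the three lines have no common point.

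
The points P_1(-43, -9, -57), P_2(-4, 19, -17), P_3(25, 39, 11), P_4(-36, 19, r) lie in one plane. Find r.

Normal to plane P_1P_2P_3: n = (-16, 68, -32); plane equation n·P = 1900.
Requiring n·P_4 = 1900: (-32)r + (1868) = 1900.
So r = -1.

-1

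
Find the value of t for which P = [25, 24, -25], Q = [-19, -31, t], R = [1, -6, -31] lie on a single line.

-36

Direction PR = (-24, -30, -6). From the x-coordinate of Q, the parameter along the line is τ = (-19 − 25)/(-24) = 11/6.
Then t = (-25) + 11/6·(-6) = -36.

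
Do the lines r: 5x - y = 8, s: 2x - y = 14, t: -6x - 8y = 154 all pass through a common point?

The three lines meet at one point iff the augmented coefficient matrix [aᵢ bᵢ cᵢ] has rank < 3, i.e. its determinant vanishes.
Here the determinant is 6.
Nonzero, so no common point exists.

No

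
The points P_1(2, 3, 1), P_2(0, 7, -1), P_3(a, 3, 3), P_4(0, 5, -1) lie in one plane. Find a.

Coplanarity ⇔ det[P_1P_2; P_1P_3; P_1P_4] = 0.
Expanding, this is linear in a: (4)a + (-16) = 0.
So a = 4.

4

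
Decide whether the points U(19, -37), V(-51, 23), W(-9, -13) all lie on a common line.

UV = (-70, 60), UW = (-28, 24).
Checking proportionality: UW = 2/5·UV, so the vectors are parallel and the points are collinear.

Yes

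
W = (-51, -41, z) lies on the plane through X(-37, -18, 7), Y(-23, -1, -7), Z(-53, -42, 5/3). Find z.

-7

A normal to the plane is n = XY × XZ = (-1280/3, 896/3, -64).
W lies in the plane iff n · XW = 0.
This gives (-64)z + (-448) = 0, so z = -7.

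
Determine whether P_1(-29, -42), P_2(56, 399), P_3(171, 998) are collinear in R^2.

No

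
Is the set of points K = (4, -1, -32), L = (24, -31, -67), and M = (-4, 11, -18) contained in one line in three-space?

Yes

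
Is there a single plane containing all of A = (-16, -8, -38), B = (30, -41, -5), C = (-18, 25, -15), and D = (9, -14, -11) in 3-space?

No

A normal to the plane through A, B, C is n = AB × AC = (-1848, -1124, 1452).
The plane has equation n·P = -16616. For D: n·D = -16868.
-16868 ≠ -16616, so D is off the plane.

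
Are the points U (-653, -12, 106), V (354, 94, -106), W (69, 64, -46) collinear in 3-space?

Yes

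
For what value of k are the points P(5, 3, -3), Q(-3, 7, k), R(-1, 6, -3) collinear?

-3

Direction PR = (-6, 3, 0). From the x-coordinate of Q, the parameter along the line is τ = (-3 − 5)/(-6) = 4/3.
Then k = (-3) + 4/3·(0) = -3.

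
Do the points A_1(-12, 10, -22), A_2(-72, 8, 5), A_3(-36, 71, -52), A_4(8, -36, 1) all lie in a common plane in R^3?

The four points are coplanar iff the 3×3 determinant with rows A_1A_2, A_1A_3, A_1A_4 is zero.
Rows: (-60, -2, 27), (-24, 61, -30), (20, -46, 23).
Expanding along the first row: (-60)(23) − (-2)(48) + (27)(-116) = -4416.
Nonzero ⇒ not coplanar.

No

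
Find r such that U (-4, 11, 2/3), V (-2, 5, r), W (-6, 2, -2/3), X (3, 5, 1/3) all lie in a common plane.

0

The points are coplanar iff UV · (UW × UX) = 0.
Expanding, this is linear in r: (75)r + (0) = 0.
So r = 0.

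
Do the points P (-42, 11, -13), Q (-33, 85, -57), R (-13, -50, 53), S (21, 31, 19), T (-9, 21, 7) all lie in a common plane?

No

The plane through P, Q, R has normal n = PQ × PR = (2200, -1870, -2695) and equation n·X = -77935.
Checking the remaining points: n·S = -62975, n·T = -77935.
Since n·S = -62975 ≠ -77935, S is off the plane and the points are not all coplanar.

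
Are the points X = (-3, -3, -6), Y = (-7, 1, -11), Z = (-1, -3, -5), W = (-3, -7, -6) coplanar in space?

No

With X as base: XY = (-4, 4, -5), XZ = (2, 0, 1), XW = (0, -4, 0).
XZ × XW = (4, 0, -8).
XY · (XZ × XW) = 24.
Since 24 ≠ 0, the four points are not coplanar.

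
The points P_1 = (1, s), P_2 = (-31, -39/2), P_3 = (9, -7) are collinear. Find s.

-19/2

The three points are collinear iff det[P_1P_2; P_1P_3] = 0.
This determinant is linear in s: (40)s + (380) = 0, so s = -19/2.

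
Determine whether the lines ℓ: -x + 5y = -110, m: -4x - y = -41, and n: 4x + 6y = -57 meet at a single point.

Intersecting ℓ and m: solving the 2×2 system gives (x, y) = (15, -19).
Substitute into n: (4)(15) + (6)(-19) = -54.
But n requires -57 ≠ -54, so the three lines have no common point.

No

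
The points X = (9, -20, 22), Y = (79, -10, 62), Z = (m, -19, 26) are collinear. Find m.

Collinearity requires XY × XZ = 0; each component is linear in m.
The y-component gives (40)m + (-640) = 0, so m = 16.
The remaining components then also vanish.

16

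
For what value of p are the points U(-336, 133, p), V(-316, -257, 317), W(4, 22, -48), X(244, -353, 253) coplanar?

-61

Coplanarity ⇔ det[UV; UW; UX] = 0.
Expanding, this is linear in p: (186960)p + (11404560) = 0.
So p = -61.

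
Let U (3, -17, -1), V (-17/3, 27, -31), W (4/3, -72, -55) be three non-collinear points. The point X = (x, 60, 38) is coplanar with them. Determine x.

The plane through U, V, W has equation −4026x − 418y + 550z = -5522.
Substituting X: (-4026)x + (-4180) = -5522, so x = 1/3.

1/3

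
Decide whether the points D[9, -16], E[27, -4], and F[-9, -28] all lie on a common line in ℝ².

DE = (18, 12), DF = (-18, -12).
Checking proportionality: DF = -1·DE, so the vectors are parallel and the points are collinear.

Yes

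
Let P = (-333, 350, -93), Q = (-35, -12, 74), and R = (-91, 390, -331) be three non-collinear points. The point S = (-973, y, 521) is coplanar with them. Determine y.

258

Coplanarity requires PQ · (PR × PS) = 0.
PQ = (298, -362, 167), PR = (242, 40, -238); the triple product is linear in y with coefficient 111338 and constant term -28725204.
Setting it to zero: y = 258.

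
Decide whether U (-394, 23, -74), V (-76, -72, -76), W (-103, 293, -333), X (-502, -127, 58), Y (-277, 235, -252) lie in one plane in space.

No

The plane through U, V, W has normal n = UV × UW = (25145, 81780, 113505) and equation n·P = -16425560.
Checking the remaining points: n·X = -16425560, n·Y = -16350125.
Since n·Y = -16350125 ≠ -16425560, Y is off the plane and the points are not all coplanar.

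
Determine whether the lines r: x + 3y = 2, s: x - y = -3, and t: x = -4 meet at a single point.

No

Intersecting r and s: solving the 2×2 system gives (x, y) = (-7/4, 5/4).
Substitute into t: (1)(-7/4) + (0)(5/4) = -7/4.
But t requires -4 ≠ -7/4, so the three lines have no common point.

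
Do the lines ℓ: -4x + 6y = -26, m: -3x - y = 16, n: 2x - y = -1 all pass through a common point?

No

Intersecting ℓ and m: solving the 2×2 system gives (x, y) = (-35/11, -71/11).
Substitute into n: (2)(-35/11) + (-1)(-71/11) = 1/11.
But n requires -1 ≠ 1/11, so the three lines have no common point.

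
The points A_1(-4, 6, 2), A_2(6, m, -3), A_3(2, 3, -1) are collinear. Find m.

Collinearity requires A_1A_2 × A_1A_3 = 0; each component is linear in m.
The x-component gives (-3)m + (3) = 0, so m = 1.
The remaining components then also vanish.

1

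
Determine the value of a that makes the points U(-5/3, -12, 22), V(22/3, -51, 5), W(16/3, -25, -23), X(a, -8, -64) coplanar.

19/3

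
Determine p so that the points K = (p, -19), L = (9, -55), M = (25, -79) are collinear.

-15

The three points are collinear iff det[KL; KM] = 0.
This determinant is linear in p: (24)p + (360) = 0, so p = -15.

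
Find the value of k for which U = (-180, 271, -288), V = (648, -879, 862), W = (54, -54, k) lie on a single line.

37

Collinearity requires UV × UW = 0; each component is linear in k.
The x-component gives (-1150)k + (42550) = 0, so k = 37.
The remaining components then also vanish.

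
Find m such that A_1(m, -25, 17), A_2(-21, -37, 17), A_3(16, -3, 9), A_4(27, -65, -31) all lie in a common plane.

-12

The points are coplanar iff A_1A_2 · (A_1A_3 × A_1A_4) = 0.
Expanding, this is linear in m: (1856)m + (22272) = 0.
So m = -12.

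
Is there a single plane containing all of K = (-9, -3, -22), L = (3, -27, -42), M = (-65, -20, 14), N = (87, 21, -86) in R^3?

Yes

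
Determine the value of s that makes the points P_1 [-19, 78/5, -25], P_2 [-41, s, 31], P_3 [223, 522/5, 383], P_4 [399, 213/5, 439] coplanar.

The points are coplanar iff P_1P_2 · (P_1P_3 × P_1P_4) = 0.
Expanding, this is linear in s: (58256)s + (-16428192/5) = 0.
So s = 282/5.

282/5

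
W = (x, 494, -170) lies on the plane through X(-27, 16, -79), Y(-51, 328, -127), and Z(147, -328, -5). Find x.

-186

Coplanarity requires XY · (XZ × XW) = 0.
XY = (-24, 312, -48), XZ = (174, -344, 74); the triple product is linear in x with coefficient 6576 and constant term 1223136.
Setting it to zero: x = -186.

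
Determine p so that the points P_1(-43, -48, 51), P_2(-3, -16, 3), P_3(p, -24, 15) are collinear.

Direction P_1P_2 = (40, 32, -48). From the y-coordinate of P_3, the parameter along the line is τ = (-24 − (-48))/32 = 3/4.
Then p = (-43) + 3/4·(40) = -13.

-13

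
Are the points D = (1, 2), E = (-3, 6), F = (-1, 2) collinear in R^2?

No

DE = (-4, 4), DF = (-2, 0).
If collinear, DF would be a scalar multiple of DE. But (-4)·(0) ≠ (4)·(-2) (difference 8), so they are not parallel; the points are not collinear.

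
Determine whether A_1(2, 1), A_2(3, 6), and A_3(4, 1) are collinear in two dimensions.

No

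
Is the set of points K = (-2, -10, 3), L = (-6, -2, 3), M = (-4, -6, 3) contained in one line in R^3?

Yes

KL = (-4, 8, 0), KM = (-2, 4, 0).
KL × KM = (0, 0, 0).
The cross product vanishes, so the three points are collinear.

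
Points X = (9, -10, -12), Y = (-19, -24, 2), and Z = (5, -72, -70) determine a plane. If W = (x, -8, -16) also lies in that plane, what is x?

Coplanarity requires XY · (XZ × XW) = 0.
XY = (-28, -14, 14), XZ = (-4, -62, -58); the triple product is linear in x with coefficient 1680 and constant term -25200.
Setting it to zero: x = 15.

15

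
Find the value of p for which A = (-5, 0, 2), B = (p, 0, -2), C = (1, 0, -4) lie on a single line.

Collinearity requires AB × AC = 0; each component is linear in p.
The y-component gives (6)p + (6) = 0, so p = -1.
The remaining components then also vanish.

-1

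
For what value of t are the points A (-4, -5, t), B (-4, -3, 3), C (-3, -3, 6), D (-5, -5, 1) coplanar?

4

The points are coplanar iff AB · (AC × AD) = 0.
Expanding, this is linear in t: (2)t + (-8) = 0.
So t = 4.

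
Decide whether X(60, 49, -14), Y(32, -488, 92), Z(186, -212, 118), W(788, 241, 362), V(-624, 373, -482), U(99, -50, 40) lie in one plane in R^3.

No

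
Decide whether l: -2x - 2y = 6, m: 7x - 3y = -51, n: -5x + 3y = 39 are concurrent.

Yes

Intersecting l and m: solving the 2×2 system gives (x, y) = (-6, 3).
Substitute into n: (-5)(-6) + (3)(3) = 39.
This equals 39, so (-6, 3) lies on all three lines and they are concurrent.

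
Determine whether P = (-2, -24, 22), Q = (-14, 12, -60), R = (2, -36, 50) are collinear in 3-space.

No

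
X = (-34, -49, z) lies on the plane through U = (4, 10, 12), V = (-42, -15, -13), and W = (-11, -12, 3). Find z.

The plane through U, V, W has equation −325x − 39y + 637z = 5954.
Substituting X: (637)z + (12961) = 5954, so z = -11.

-11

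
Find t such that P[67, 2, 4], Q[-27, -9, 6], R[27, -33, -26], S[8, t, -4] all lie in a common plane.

-14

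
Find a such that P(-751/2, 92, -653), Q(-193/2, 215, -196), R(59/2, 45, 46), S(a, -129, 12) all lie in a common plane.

Normal to plane PQR: n = (107456, -9936, -62928); plane equation n·X = -171856.
Requiring n·S = -171856: (107456)a + (526608) = -171856.
So a = -13/2.

-13/2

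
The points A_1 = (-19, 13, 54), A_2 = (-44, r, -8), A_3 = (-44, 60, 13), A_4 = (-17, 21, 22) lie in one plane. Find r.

67

Normal to plane A_1A_3A_4: n = (-1176, -882, -294); plane equation n·P = -4998.
Requiring n·A_2 = -4998: (-882)r + (54096) = -4998.
So r = 67.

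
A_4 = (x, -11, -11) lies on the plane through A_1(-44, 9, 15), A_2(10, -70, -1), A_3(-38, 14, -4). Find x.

-20

Coplanarity requires A_1A_2 · (A_1A_3 × A_1A_4) = 0.
A_1A_2 = (54, -79, -16), A_1A_3 = (6, 5, -19); the triple product is linear in x with coefficient 1581 and constant term 31620.
Setting it to zero: x = -20.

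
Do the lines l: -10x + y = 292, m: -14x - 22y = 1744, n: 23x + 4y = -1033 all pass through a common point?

The three lines meet at one point iff the augmented coefficient matrix [aᵢ bᵢ cᵢ] has rank < 3, i.e. its determinant vanishes.
Here the determinant is -450.
Nonzero, so no common point exists.

No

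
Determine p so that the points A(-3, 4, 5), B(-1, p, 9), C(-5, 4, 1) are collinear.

4

Direction AC = (-2, 0, -4). From the x-coordinate of B, the parameter along the line is τ = (-1 − (-3))/(-2) = -1.
Then p = 4 + (-1)·(0) = 4.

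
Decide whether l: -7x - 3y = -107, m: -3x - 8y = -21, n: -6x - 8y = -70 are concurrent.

No

Intersecting l and m: solving the 2×2 system gives (x, y) = (793/47, -174/47).
Substitute into n: (-6)(793/47) + (-8)(-174/47) = -3366/47.
But n requires -70 ≠ -3366/47, so the three lines have no common point.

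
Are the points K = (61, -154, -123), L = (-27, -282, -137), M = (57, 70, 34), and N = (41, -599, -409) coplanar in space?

No

With K as base: KL = (-88, -128, -14), KM = (-4, 224, 157), KN = (-20, -445, -286).
KM × KN = (5801, -4284, 6260).
KL · (KM × KN) = -49776.
Since -49776 ≠ 0, the four points are not coplanar.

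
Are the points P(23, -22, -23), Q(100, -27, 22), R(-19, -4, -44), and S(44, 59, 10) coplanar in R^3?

A normal to the plane through P, Q, R is n = PQ × PR = (-705, -273, 1176).
The plane has equation n·X = -37257. For S: n·S = -35367.
-35367 ≠ -37257, so S is off the plane.

No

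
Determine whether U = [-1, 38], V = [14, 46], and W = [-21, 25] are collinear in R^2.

No

UV = (15, 8), UW = (-20, -13).
det[UV; UW] = (15)(-13) − (8)(-20) = -35.
The determinant is nonzero, so they are not collinear.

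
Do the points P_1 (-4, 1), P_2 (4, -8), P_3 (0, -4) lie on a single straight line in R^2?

P_1P_2 = (8, -9), P_1P_3 = (4, -5).
If collinear, P_1P_3 would be a scalar multiple of P_1P_2. But (8)·(-5) ≠ (-9)·(4) (difference -4), so they are not parallel; the points are not collinear.

No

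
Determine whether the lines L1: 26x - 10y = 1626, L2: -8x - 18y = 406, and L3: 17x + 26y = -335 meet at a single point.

Lines aᵢx + bᵢy = cᵢ with pairwise distinct directions are concurrent exactly when det[aᵢ bᵢ cᵢ] = 0.
Here the determinant is -548.
Nonzero, so no common point exists.

No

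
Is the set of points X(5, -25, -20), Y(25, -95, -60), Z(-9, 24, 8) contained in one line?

Yes

XY = (20, -70, -40), XZ = (-14, 49, 28).
XY × XZ = (0, 0, 0).
The cross product vanishes, so the three points are collinear.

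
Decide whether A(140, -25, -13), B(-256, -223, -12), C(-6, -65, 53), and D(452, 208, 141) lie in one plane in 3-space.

No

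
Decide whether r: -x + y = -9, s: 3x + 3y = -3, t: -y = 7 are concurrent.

Intersecting r and s: solving the 2×2 system gives (x, y) = (4, -5).
Substitute into t: (0)(4) + (-1)(-5) = 5.
But t requires 7 ≠ 5, so the three lines have no common point.

No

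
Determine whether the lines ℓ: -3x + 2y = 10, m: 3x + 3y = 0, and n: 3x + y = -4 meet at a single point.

Yes

Intersecting ℓ and m: solving the 2×2 system gives (x, y) = (-2, 2).
Substitute into n: (3)(-2) + (1)(2) = -4.
This equals -4, so (-2, 2) lies on all three lines and they are concurrent.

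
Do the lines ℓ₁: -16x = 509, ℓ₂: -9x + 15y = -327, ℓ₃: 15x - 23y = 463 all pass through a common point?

No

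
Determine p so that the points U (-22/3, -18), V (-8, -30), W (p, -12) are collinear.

The three points are collinear iff det[UV; UW] = 0.
This determinant is linear in p: (12)p + (84) = 0, so p = -7.

-7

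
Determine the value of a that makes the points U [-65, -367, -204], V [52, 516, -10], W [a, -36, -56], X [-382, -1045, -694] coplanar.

Normal to plane UVX: n = (-301138, -4168, 200585); plane equation n·P = -19815714.
Requiring n·W = -19815714: (-301138)a + (-11082712) = -19815714.
So a = 29.

29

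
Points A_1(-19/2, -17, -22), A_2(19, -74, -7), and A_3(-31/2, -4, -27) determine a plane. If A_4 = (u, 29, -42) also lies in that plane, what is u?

-30

Coplanarity requires A_1A_2 · (A_1A_3 × A_1A_4) = 0.
A_1A_2 = (57/2, -57, 15), A_1A_3 = (-6, 13, -5); the triple product is linear in u with coefficient 90 and constant term 2700.
Setting it to zero: u = -30.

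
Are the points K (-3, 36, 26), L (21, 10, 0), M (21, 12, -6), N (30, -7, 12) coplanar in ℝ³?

A normal to the plane through K, L, M is n = KL × KM = (208, 144, 48).
The plane has equation n·P = 5808. For N: n·N = 5808.
Equal, so N lies in the plane and all four are coplanar.

Yes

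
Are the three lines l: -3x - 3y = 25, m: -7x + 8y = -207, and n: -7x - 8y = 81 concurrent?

No

Intersecting l and m: solving the 2×2 system gives (x, y) = (421/45, -796/45).
Substitute into n: (-7)(421/45) + (-8)(-796/45) = 3421/45.
But n requires 81 ≠ 3421/45, so the three lines have no common point.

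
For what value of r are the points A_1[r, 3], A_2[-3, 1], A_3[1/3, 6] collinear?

-5/3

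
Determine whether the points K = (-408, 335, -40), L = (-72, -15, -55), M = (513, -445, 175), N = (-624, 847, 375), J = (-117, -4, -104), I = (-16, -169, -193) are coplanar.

No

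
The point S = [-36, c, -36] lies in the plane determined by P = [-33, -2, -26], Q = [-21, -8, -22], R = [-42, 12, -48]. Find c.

Coplanarity requires PQ · (PR × PS) = 0.
PQ = (12, -6, 4), PR = (-9, 14, -22); the triple product is linear in c with coefficient 228 and constant term -912.
Setting it to zero: c = 4.

4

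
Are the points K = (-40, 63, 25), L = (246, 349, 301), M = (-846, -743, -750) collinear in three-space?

KL = (286, 286, 276), KM = (-806, -806, -775).
KL × KM = (806, -806, 0).
The cross product is nonzero, so the points do not lie on one line.

No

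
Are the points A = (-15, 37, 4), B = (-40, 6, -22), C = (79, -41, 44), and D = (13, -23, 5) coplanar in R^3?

Yes

A normal to the plane through A, B, C is n = AB × AC = (-3268, -1444, 4864).
The plane has equation n·P = 15048. For D: n·D = 15048.
Equal, so D lies in the plane and all four are coplanar.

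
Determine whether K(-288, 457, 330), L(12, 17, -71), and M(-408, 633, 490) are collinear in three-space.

No

KL = (300, -440, -401), KM = (-120, 176, 160).
KL × KM = (176, 120, 0).
The cross product is nonzero, so the points do not lie on one line.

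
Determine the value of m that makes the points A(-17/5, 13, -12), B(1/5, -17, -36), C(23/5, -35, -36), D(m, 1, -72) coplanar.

-49/5

The points are coplanar iff AB · (AC × AD) = 0.
Expanding, this is linear in m: (-432)m + (-21168/5) = 0.
So m = -49/5.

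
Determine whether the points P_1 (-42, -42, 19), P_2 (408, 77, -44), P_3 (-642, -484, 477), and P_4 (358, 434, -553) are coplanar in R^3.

No

A normal to the plane through P_1, P_2, P_3 is n = P_1P_2 × P_1P_3 = (26656, -168300, -127500).
The plane has equation n·P = 3526548. For P_4: n·P_4 = 7008148.
7008148 ≠ 3526548, so P_4 is off the plane.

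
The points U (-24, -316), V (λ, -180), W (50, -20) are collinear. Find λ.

The three points are collinear iff det[UV; UW] = 0.
This determinant is linear in λ: (296)λ + (-2960) = 0, so λ = 10.

10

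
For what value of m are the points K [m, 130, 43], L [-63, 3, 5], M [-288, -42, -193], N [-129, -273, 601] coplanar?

194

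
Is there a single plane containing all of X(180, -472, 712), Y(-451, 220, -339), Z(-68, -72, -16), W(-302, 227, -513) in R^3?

With X as base: XY = (-631, 692, -1051), XZ = (-248, 400, -728), XW = (-482, 699, -1225).
XZ × XW = (18872, 47096, 19448).
XY · (XZ × XW) = 242352.
Since 242352 ≠ 0, the four points are not coplanar.

No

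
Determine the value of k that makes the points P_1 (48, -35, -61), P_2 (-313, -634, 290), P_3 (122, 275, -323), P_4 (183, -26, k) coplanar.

The points are coplanar iff P_1P_2 · (P_1P_3 × P_1P_4) = 0.
Expanding, this is linear in k: (-67584)k + (1757184) = 0.
So k = 26.

26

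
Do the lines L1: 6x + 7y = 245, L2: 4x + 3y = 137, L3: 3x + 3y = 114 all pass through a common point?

No

Intersecting L1 and L2: solving the 2×2 system gives (x, y) = (112/5, 79/5).
Substitute into L3: (3)(112/5) + (3)(79/5) = 573/5.
But L3 requires 114 ≠ 573/5, so the three lines have no common point.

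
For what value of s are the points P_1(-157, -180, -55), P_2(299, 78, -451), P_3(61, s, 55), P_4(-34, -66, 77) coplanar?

Normal to plane P_1P_2P_4: n = (79200, -108900, 20250); plane equation n·P = 6053850.
Requiring n·P_3 = 6053850: (-108900)s + (5944950) = 6053850.
So s = -1.

-1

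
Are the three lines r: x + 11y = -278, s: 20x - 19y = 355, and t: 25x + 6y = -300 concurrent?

No

The three lines meet at one point iff the augmented coefficient matrix [aᵢ bᵢ cᵢ] has rank < 3, i.e. its determinant vanishes.
Here the determinant is 1785.
Nonzero, so no common point exists.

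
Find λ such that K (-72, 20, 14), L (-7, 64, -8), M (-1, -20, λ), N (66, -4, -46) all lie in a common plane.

-20

Normal to plane KLN: n = (-3168, 864, -7632); plane equation n·P = 138528.
Requiring n·M = 138528: (-7632)λ + (-14112) = 138528.
So λ = -20.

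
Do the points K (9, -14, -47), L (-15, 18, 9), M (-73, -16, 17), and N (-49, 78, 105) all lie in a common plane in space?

No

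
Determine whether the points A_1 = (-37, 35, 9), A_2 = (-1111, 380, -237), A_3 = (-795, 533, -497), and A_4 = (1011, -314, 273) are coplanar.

No

With A_1 as base: A_1A_2 = (-1074, 345, -246), A_1A_3 = (-758, 498, -506), A_1A_4 = (1048, -349, 264).
A_1A_3 × A_1A_4 = (-45122, -330176, -257362).
A_1A_2 · (A_1A_3 × A_1A_4) = -2138640.
Since -2138640 ≠ 0, the four points are not coplanar.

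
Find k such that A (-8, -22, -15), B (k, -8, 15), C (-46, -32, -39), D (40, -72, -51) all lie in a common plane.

Normal to plane ACD: n = (-840, -2520, 2380); plane equation n·P = 26460.
Requiring n·B = 26460: (-840)k + (55860) = 26460.
So k = 35.

35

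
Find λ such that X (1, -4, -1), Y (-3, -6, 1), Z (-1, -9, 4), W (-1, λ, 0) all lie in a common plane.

Normal to plane XYZ: n = (0, 16, 16); plane equation n·P = -80.
Requiring n·W = -80: (16)λ + (0) = -80.
So λ = -5.

-5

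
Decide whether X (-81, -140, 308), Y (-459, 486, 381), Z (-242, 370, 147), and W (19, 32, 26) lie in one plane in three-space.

With X as base: XY = (-378, 626, 73), XZ = (-161, 510, -161), XW = (100, 172, -282).
XZ × XW = (-116128, -61502, -78692).
XY · (XZ × XW) = -348384.
Since -348384 ≠ 0, the four points are not coplanar.

No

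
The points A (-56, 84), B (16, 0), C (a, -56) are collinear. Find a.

64

The three points are collinear iff det[AB; AC] = 0.
This determinant is linear in a: (84)a + (-5376) = 0, so a = 64.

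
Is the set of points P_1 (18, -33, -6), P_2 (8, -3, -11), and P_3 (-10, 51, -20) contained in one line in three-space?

P_1P_2 = (-10, 30, -5), P_1P_3 = (-28, 84, -14).
Each component of P_1P_3 is 14/5 times the corresponding component of P_1P_2, so P_1P_3 = 14/5·P_1P_2 and the points are collinear.

Yes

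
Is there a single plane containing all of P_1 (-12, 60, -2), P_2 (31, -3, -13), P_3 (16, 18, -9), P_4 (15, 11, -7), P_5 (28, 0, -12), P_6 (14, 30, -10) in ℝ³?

The plane through P_1, P_2, P_3 has normal n = P_1P_2 × P_1P_3 = (-21, -7, -42) and equation n·P = -84.
Checking the remaining points: n·P_4 = -98, n·P_5 = -84, n·P_6 = -84.
Since n·P_4 = -98 ≠ -84, P_4 is off the plane and the points are not all coplanar.

No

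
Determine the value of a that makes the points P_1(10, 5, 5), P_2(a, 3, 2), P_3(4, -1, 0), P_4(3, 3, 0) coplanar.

6

The points are coplanar iff P_1P_2 · (P_1P_3 × P_1P_4) = 0.
Expanding, this is linear in a: (20)a + (-120) = 0.
So a = 6.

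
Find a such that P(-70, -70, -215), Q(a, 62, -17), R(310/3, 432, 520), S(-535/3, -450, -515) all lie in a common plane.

-24

Normal to plane PRS: n = (128700, -27625, -34450/3); plane equation n·X = -13819000/3.
Requiring n·Q = -13819000/3: (128700)a + (-4552600/3) = -13819000/3.
So a = -24.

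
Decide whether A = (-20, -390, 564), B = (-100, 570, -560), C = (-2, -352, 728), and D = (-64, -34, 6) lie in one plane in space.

Yes

The four points are coplanar iff the 3×3 determinant with rows AB, AC, AD is zero.
Rows: (-80, 960, -1124), (18, 38, 164), (-44, 356, -558).
Expanding along the first row: (-80)(-79588) − (960)(-2828) + (-1124)(8080) = 0.
Zero determinant ⇒ coplanar.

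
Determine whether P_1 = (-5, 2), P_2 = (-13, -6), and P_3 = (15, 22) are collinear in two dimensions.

Yes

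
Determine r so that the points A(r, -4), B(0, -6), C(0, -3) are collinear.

The three points are collinear iff det[AB; AC] = 0.
This determinant is linear in r: (-3)r + (0) = 0, so r = 0.

0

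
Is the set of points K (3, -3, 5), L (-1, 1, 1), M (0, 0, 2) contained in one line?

Yes

KL = (-4, 4, -4), KM = (-3, 3, -3).
Each component of KM is 3/4 times the corresponding component of KL, so KM = 3/4·KL and the points are collinear.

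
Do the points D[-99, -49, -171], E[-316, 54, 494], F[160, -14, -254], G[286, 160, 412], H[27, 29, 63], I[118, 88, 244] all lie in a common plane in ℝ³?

The plane through D, E, F has normal n = DE × DF = (-31824, 154224, -34272) and equation n·P = 1454112.
Checking the remaining points: n·G = 1454112, n·H = 1454112, n·I = 1454112.
All equal 1454112, so all 6 points lie in one plane.

Yes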